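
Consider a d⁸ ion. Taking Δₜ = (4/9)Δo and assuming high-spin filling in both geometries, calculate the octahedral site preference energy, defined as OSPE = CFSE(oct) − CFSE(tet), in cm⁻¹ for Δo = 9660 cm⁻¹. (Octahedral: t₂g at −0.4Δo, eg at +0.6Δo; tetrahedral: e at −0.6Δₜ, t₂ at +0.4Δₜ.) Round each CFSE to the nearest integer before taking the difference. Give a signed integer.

In an octahedral site d⁸ (HS) is t2g^6 e_g^2, giving CFSE(oct) = -1.2Δo = -11592 cm⁻¹.
Tetrahedral: e^4 t2^4, CFSE = 4(−0.6) + 4(+0.4) = -0.8Δₜ = -0.8 × (4/9) × 9660 = -3435 cm⁻¹.
OSPE = -11592 − (-3435) = -8157 cm⁻¹.

-8157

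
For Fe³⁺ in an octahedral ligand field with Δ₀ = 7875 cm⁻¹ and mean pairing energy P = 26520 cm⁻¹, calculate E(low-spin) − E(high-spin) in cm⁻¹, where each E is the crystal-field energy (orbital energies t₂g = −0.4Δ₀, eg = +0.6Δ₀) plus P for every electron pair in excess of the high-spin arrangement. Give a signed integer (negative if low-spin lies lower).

37290

Fe is in group 8, so Fe³⁺ is d⁵ (8 − 3 = 5).
High-spin: t₂g³ eg², CFSE = 0.0Δ₀ = 0 cm⁻¹.
Low-spin t₂g⁵ eg⁰ gives -2.0Δ₀ = -15750 cm⁻¹, but forming 2 extra pairs costs 2P = 53040 cm⁻¹, so E(LS) = -15750 + 53040 = 37290 cm⁻¹.
Thus E(LS) − E(HS) = 37290 cm⁻¹.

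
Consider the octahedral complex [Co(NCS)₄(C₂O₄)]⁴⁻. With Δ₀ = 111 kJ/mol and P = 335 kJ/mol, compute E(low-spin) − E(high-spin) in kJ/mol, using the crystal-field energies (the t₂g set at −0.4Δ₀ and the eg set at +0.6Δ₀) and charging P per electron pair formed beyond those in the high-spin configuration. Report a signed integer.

Ligand charges: 4×(-1) from NCS⁻ and 1×(-2) from C₂O₄²⁻ sum to -6; with overall charge -4, Co is +2.
Co is in group 9, so Co²⁺ is d⁷ (9 − 2 = 7).
High-spin d⁷ fills as t₂g⁵ eg² with CFSE 5(−0.4) + 2(+0.6) = -0.8Δ₀ = -89 kJ/mol.
Low-spin t₂g⁶ eg¹ gives -1.8Δ₀ = -200 kJ/mol, but forming 1 extra pair costs 1P = 335 kJ/mol, so E(LS) = -200 + 335 = 135 kJ/mol.
E(LS) − E(HS) = 135 − (-89) = 224 kJ/mol.

224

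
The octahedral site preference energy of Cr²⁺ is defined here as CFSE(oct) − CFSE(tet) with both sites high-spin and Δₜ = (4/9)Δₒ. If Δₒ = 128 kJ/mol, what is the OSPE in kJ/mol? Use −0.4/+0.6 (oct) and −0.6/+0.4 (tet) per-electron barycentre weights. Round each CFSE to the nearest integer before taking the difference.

-54

Cr²⁺: group 6, so d-count = 6 − 2 = 4.
In an octahedral site d⁴ (HS) is t₂g³ eg¹, giving CFSE(oct) = -0.6Δₒ = -77 kJ/mol.
Tetrahedral e² t₂² gives -0.4Δₜ = -0.4 × (4/9) × 128 = -23 kJ/mol.
OSPE = CFSE(oct) − CFSE(tet) = -77 − (-23) = -54 kJ/mol.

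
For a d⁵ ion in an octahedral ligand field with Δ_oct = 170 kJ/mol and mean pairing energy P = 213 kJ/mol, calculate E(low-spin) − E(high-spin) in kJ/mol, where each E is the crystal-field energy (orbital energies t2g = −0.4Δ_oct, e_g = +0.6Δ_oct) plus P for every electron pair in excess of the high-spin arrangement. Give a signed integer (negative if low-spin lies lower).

86

High-spin d⁵ fills as t2g^3 e_g^2 with CFSE 3(−0.4) + 2(+0.6) = 0.0Δ_oct = 0 kJ/mol.
Low-spin t2g^5 e_g^0 gives -2.0Δ_oct = -340 kJ/mol, but forming 2 extra pairs costs 2P = 426 kJ/mol, so E(LS) = -340 + 426 = 86 kJ/mol.
The difference is 86 − (0) = 86 kJ/mol, so high-spin lies lower.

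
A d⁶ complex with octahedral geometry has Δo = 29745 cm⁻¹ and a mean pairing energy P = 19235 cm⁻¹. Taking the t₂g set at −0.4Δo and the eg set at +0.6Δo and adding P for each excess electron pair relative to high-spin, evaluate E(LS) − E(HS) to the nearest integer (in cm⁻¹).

-21020

High-spin d⁶ fills as t₂g⁴ eg² with CFSE 4(−0.4) + 2(+0.6) = -0.4Δo = -11898 cm⁻¹.
For low-spin the configuration is t₂g⁶ eg⁰: orbital energy -2.4 × 29745 = -71388 cm⁻¹, and 2 additional pairs relative to high-spin add 38470 cm⁻¹, giving -32918 cm⁻¹.
The difference is -32918 − (-11898) = -21020 cm⁻¹, so low-spin lies lower.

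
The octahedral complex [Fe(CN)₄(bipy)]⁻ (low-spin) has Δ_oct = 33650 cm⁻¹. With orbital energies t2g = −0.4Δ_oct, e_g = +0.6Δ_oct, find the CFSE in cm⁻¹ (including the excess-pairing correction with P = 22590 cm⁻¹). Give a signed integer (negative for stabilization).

Ligand charges: 4×(-1) from CN⁻ and 1×(+0) from bipy sum to -4; with overall charge -1, Fe is +3.
Fe sits in group 8; removing 3 electrons leaves Fe³⁺ with 8 − 3 = 5 d electrons.
Electron filling gives t2g^5 e_g^0.
CFSE(orbital) = 5×(-0.4Δ_oct) + 0×(0.6Δ_oct) = -2.0Δ_oct; with Δ_oct = 33650 cm⁻¹ that is -67300 cm⁻¹.
Relative to high-spin t2g^3 e_g^2 (0 paired), the low-spin configuration has 2 additional pairs, contributing +2 × 22590 = +45180 cm⁻¹.
Combining: -67300 + 45180 = -22120 cm⁻¹.

-22120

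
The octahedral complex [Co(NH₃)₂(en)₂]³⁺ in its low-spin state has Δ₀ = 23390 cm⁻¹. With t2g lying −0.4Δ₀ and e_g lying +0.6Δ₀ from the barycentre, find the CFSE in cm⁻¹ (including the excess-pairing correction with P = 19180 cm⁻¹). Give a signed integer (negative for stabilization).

Ligand charges: 2×(+0) from NH₃ and 2×(+0) from en sum to +0; with overall charge +3, Co is +3.
Co sits in group 9; removing 3 electrons leaves Co³⁺ with 9 − 3 = 6 d electrons.
Electron filling gives t2g^6 e_g^0.
Orbital CFSE = 6(-0.4) + 0(0.6) = -2.4Δ₀ = -2.4 × 23390 = -56136 cm⁻¹.
High-spin d⁶ would be t2g^4 e_g^2 with 1 pair; low-spin has 3, so 2 excess pairs cost +2P = +38360 cm⁻¹.
Overall CFSE = -56136 + 38360 = -17776 cm⁻¹.

-17776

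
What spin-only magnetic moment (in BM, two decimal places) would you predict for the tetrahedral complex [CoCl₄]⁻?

4.90 BM

Each Cl⁻ contributes -1; 4 × (-1) = -4. With overall charge -1, Co is in the +3 oxidation state.
Co sits in group 9; removing 3 electrons leaves Co³⁺ with 9 − 3 = 6 d electrons.
Tetrahedral splitting is small, so the complex is high-spin.
Configuration: e³ t₂³ → 4 unpaired electrons.
μ(spin-only) = √[4(4+2)] = √24 ≈ 4.90 BM.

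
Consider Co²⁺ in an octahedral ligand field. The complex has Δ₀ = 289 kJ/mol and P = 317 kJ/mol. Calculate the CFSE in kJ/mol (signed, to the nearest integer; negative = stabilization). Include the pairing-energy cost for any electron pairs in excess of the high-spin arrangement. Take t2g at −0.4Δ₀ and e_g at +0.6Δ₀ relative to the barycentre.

Group 9 minus oxidation state +2 gives a d⁷ configuration for Co²⁺.
Since Δ₀ = 289 kJ/mol < P = 317 kJ/mol, the complex adopts the high-spin configuration.
Filling d⁷ accordingly: t2g^5 e_g^2.
Orbital CFSE = -0.8Δ₀ = -0.8 × 289 = -231 kJ/mol.
High-spin has no excess pairs, so no pairing correction applies.

-231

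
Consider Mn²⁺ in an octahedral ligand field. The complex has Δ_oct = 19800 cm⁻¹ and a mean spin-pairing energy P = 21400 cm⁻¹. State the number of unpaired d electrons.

Group 7 minus oxidation state +2 gives a d⁵ configuration for Mn²⁺.
Δ_oct < P, so pairing is avoided: the ground state is high-spin.
That gives t₂g³ eg².
Unpaired electrons: 5.

5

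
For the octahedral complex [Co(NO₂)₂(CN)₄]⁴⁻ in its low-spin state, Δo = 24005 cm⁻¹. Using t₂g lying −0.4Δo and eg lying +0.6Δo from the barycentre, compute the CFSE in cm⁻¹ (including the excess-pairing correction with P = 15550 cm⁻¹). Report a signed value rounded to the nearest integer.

-27659

Ligand charges: 2×(-1) from NO₂⁻ and 4×(-1) from CN⁻ sum to -6; with overall charge -4, Co is +2.
Co sits in group 9; removing 2 electrons leaves Co²⁺ with 9 − 2 = 7 d electrons.
The d⁷ electrons fill as t₂g⁶ eg¹.
The orbital stabilization is -1.8Δo = -1.8 × 24005 = -43209 cm⁻¹.
High-spin d⁷ would be t₂g⁵ eg² with 2 pairs; low-spin has 3, so 1 excess pair costs +1P = +15550 cm⁻¹.
Combining: -43209 + 15550 = -27659 cm⁻¹.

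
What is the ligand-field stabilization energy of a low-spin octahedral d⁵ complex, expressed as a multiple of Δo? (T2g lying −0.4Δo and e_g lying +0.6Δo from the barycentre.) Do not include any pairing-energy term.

-2.0 Δo

Configuration: t2g^5 e_g^0.
CFSE = 5(-0.4Δo) + 0(0.6Δo) = -2.0Δo + 0.0Δo = -2.0Δo.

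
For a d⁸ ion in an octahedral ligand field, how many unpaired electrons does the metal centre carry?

For octahedral d⁸ the high- and low-spin configurations coincide.
Configuration: t₂g⁶ eg², giving 2 unpaired electrons.

2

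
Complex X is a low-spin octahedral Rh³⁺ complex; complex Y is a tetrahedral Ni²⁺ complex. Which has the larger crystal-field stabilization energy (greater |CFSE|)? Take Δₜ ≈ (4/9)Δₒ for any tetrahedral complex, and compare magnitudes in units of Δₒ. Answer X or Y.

X: Rh is in group 9, so Rh³⁺ is d⁶ (9 − 3 = 6); t₂g⁶ eg⁰, CFSE = -2.4Δₒ.
Y: Ni is in group 10, so Ni²⁺ is d⁸ (10 − 2 = 8); Tetrahedral fields are weak (Δₜ ≈ 4/9 Δₒ), so electrons fill high-spin; e⁴ t₂⁴, CFSE = -0.8Δₜ ≈ -0.36Δₒ.
So X has the larger |CFSE|.

X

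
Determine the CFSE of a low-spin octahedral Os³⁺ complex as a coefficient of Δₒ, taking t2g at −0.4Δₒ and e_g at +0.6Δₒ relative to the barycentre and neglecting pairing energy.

Os is in group 8, so Os³⁺ is d⁵ (8 − 3 = 5).
Configuration: t2g^5 e_g^0.
CFSE = 5(-0.4Δₒ) + 0(0.6Δₒ) = -2.0Δₒ + 0.0Δₒ = -2.0Δₒ.

-2.0 Δₒ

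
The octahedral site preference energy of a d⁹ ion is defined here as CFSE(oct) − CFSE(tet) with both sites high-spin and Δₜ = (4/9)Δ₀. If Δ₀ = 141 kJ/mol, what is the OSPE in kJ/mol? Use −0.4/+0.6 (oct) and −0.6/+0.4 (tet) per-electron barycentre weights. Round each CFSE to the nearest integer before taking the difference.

-60

In an octahedral site d⁹ (HS) is t₂g⁶ eg³, giving CFSE(oct) = -0.6Δ₀ = -85 kJ/mol.
Tetrahedral: e⁴ t₂⁵, CFSE = 4(−0.6) + 5(+0.4) = -0.4Δₜ = -0.4 × (4/9) × 141 = -25 kJ/mol.
OSPE = -85 − (-25) = -60 kJ/mol.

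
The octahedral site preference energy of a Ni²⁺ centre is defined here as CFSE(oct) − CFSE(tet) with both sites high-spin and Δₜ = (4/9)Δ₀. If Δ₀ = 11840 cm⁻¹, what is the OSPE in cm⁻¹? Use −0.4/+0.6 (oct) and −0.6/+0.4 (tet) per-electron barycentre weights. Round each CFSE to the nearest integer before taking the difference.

-9998

Ni is in group 10, so Ni²⁺ is d⁸ (10 − 2 = 8).
Octahedral high-spin t2g^6 e_g^2: CFSE = -1.2 × 11840 = -14208 cm⁻¹.
Tetrahedral: e^4 t2^4, CFSE = 4(−0.6) + 4(+0.4) = -0.8Δₜ = -0.8 × (4/9) × 11840 = -4210 cm⁻¹.
OSPE = -14208 − (-4210) = -9998 cm⁻¹.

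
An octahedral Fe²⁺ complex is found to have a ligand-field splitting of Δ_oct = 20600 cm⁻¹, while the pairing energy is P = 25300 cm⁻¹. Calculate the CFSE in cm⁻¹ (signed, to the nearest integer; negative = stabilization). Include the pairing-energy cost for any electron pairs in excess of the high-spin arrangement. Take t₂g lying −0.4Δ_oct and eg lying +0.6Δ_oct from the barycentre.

-8240

Fe sits in group 8; removing 2 electrons leaves Fe²⁺ with 8 − 2 = 6 d electrons.
With Δ_oct < P the complex is high-spin.
That gives t₂g⁴ eg².
Orbital CFSE = -0.4Δ_oct = -0.4 × 20600 = -8240 cm⁻¹.
High-spin has no excess pairs, so no pairing correction applies.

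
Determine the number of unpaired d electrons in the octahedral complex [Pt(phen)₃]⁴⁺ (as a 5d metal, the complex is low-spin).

phen is neutral, so the +4 overall charge sits on Pt: oxidation state +4.
Pt⁴⁺: group 10, so d-count = 10 − 4 = 6.
Configuration: t₂g⁶ eg⁰, giving 0 unpaired electrons.

0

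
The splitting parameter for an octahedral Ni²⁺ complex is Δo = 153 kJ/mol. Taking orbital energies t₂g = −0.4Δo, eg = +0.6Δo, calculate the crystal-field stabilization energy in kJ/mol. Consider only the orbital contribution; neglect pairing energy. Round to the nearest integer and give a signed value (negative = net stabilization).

Ni is in group 10, so Ni²⁺ is d⁸ (10 − 2 = 8).
Configuration: t₂g⁶ eg².
The orbital stabilization is -1.2Δo = -1.2 × 153 = -184 kJ/mol.

-184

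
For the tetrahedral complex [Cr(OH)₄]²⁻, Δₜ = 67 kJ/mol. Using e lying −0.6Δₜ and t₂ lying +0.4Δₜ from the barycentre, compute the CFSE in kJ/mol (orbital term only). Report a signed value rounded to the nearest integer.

Each OH⁻ contributes -1; 4 × (-1) = -4. With overall charge -2, Cr is in the +2 oxidation state.
Group 6 minus oxidation state +2 gives a d⁴ configuration for Cr²⁺.
With tetrahedral geometry the complex is necessarily high-spin.
Configuration: e² t₂².
Orbital CFSE = 2(-0.6) + 2(0.4) = -0.4Δₜ = -0.4 × 67 = -27 kJ/mol.

-27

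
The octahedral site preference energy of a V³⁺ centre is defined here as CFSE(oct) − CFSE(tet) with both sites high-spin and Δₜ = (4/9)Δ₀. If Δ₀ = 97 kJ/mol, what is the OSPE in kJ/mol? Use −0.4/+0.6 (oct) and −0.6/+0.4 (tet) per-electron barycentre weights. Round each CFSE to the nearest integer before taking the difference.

-26

V sits in group 5; removing 3 electrons leaves V³⁺ with 5 − 3 = 2 d electrons.
Octahedral (high-spin): t2g^2 e_g^0, CFSE = 2(−0.4) + 0(+0.6) = -0.8Δ₀ = -0.8 × 97 = -78 kJ/mol.
Tetrahedral: e^2 t2^0, CFSE = 2(−0.6) + 0(+0.4) = -1.2Δₜ = -1.2 × (4/9) × 97 = -52 kJ/mol.
Subtracting, OSPE = -78 − (-52) = -26 kJ/mol.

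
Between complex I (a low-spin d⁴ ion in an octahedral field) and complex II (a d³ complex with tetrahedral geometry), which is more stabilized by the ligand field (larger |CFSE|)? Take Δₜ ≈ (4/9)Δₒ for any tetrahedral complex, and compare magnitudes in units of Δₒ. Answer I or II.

I: t₂g⁴ eg⁰, CFSE = -1.6Δₒ.
II: With tetrahedral geometry the complex is necessarily high-spin; e^2 t2^1, CFSE = -0.8Δₜ ≈ -0.36Δₒ.
So I has the larger |CFSE|.

I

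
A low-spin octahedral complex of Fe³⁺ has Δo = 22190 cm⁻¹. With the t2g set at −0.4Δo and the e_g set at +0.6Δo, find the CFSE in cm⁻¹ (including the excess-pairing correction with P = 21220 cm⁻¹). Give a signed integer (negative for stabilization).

Fe sits in group 8; removing 3 electrons leaves Fe³⁺ with 8 − 3 = 5 d electrons.
Configuration: t2g^5 e_g^0.
Orbital CFSE = 5(-0.4) + 0(0.6) = -2.0Δo = -2.0 × 22190 = -44380 cm⁻¹.
Relative to high-spin t2g^3 e_g^2 (0 paired), the low-spin configuration has 2 additional pairs, contributing +2 × 21220 = +42440 cm⁻¹.
Overall CFSE = -44380 + 42440 = -1940 cm⁻¹.

-1940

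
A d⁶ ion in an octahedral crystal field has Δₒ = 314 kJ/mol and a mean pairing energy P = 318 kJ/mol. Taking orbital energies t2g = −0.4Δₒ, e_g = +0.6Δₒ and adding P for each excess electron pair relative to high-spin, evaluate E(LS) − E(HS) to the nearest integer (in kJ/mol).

8

High-spin d⁶ fills as t2g^4 e_g^2 with CFSE 4(−0.4) + 2(+0.6) = -0.4Δₒ = -126 kJ/mol.
For low-spin the configuration is t2g^6 e_g^0: orbital energy -2.4 × 314 = -754 kJ/mol, and 2 additional pairs relative to high-spin add 636 kJ/mol, giving -118 kJ/mol.
Thus E(LS) − E(HS) = 8 kJ/mol.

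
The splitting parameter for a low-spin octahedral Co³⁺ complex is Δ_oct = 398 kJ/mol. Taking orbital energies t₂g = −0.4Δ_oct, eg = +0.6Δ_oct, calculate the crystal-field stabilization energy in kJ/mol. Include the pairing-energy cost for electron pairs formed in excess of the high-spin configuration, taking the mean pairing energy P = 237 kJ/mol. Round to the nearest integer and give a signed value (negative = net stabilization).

Co sits in group 9; removing 3 electrons leaves Co³⁺ with 9 − 3 = 6 d electrons.
Electron filling gives t₂g⁶ eg⁰.
Orbital CFSE = 6(-0.4) + 0(0.6) = -2.4Δ_oct = -2.4 × 398 = -955 kJ/mol.
Pairing penalty: 3 pairs vs 1 in the high-spin reference → 2 extra × P = 474 kJ/mol.
Overall CFSE = -955 + 474 = -481 kJ/mol.

-481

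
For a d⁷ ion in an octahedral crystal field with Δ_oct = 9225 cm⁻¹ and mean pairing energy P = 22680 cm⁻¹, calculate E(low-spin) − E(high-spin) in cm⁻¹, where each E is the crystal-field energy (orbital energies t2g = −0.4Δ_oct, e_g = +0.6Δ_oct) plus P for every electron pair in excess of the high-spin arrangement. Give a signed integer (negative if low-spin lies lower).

High-spin d⁷ fills as t2g^5 e_g^2 with CFSE 5(−0.4) + 2(+0.6) = -0.8Δ_oct = -7380 cm⁻¹.
Low-spin: t2g^6 e_g^1, orbital CFSE = -1.8Δ_oct = -16605 cm⁻¹; plus 1 excess pair × P = +22680 cm⁻¹; total 6075 cm⁻¹.
The difference is 6075 − (-7380) = 13455 cm⁻¹, so high-spin lies lower.

13455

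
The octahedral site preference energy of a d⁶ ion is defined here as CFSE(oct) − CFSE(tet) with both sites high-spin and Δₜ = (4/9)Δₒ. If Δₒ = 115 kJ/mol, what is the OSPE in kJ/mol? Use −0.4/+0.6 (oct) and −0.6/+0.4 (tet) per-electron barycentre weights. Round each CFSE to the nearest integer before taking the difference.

-15

In an octahedral site d⁶ (HS) is t2g^4 e_g^2, giving CFSE(oct) = -0.4Δₒ = -46 kJ/mol.
In a tetrahedral site the filling is e^3 t2^3: CFSE(tet) = -0.6Δₜ = -0.6 × (4/9)(115) = -31 kJ/mol.
OSPE = -46 − (-31) = -15 kJ/mol.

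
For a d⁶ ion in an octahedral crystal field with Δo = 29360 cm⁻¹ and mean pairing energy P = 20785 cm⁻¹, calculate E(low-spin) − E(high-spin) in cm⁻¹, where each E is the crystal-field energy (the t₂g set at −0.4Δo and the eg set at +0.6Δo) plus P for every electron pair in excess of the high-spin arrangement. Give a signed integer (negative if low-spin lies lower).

-17150

In the high-spin limit (t₂g⁴ eg²) the orbital term is -0.4Δo = -11744 cm⁻¹, with no excess pairing.
Low-spin t₂g⁶ eg⁰ gives -2.4Δo = -70464 cm⁻¹, but forming 2 extra pairs costs 2P = 41570 cm⁻¹, so E(LS) = -70464 + 41570 = -28894 cm⁻¹.
E(LS) − E(HS) = -28894 − (-11744) = -17150 cm⁻¹.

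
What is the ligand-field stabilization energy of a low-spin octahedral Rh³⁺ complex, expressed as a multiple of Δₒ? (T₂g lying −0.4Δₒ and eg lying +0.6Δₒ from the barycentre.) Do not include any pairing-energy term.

Group 9 minus oxidation state +3 gives a d⁶ configuration for Rh³⁺.
Configuration: t₂g⁶ eg⁰.
CFSE = 6(-0.4Δₒ) + 0(0.6Δₒ) = -2.4Δₒ + 0.0Δₒ = -2.4Δₒ.

-2.4 Δₒ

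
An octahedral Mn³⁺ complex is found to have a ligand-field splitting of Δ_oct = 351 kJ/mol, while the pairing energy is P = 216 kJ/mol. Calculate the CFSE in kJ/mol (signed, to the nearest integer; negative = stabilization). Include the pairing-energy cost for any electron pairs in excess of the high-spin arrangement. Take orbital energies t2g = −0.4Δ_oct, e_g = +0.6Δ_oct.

Group 7 minus oxidation state +3 gives a d⁴ configuration for Mn³⁺.
With Δ_oct > P the complex is low-spin.
That gives t2g^4 e_g^0.
Orbital CFSE = -1.6Δ_oct = -1.6 × 351 = -562 kJ/mol.
Excess pairs vs high-spin: 1 − 0 = 1; pairing cost = +216 kJ/mol.
Net CFSE = -562 + 216 = -346 kJ/mol.

-346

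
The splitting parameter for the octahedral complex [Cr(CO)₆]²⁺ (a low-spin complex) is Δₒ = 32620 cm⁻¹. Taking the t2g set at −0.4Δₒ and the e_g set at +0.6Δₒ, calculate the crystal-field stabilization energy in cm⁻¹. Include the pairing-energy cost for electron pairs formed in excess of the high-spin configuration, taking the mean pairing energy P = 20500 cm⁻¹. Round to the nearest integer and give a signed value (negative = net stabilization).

CO is neutral, so the +2 overall charge sits on Cr: oxidation state +2.
Group 6 minus oxidation state +2 gives a d⁴ configuration for Cr²⁺.
Configuration: t2g^4 e_g^0.
The orbital stabilization is -1.6Δₒ = -1.6 × 32620 = -52192 cm⁻¹.
Pairing penalty: 1 pair vs 0 in the high-spin reference → 1 extra × P = 20500 cm⁻¹.
Overall CFSE = -52192 + 20500 = -31692 cm⁻¹.

-31692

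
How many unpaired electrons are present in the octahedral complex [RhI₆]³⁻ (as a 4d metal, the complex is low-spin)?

0

Each I⁻ contributes -1; 6 × (-1) = -6. With overall charge -3, Rh is in the +3 oxidation state.
Rh sits in group 9; removing 3 electrons leaves Rh³⁺ with 9 − 3 = 6 d electrons.
Configuration: t₂g⁶ eg⁰, giving 0 unpaired electrons.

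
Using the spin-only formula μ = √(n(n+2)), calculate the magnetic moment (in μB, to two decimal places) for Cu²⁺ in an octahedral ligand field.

1.73 μB

Group 11 minus oxidation state +2 gives a d⁹ configuration for Cu²⁺.
Configuration: t2g^6 e_g^3 → 1 unpaired electron.
μ(spin-only) = √[1(1+2)] = √3 ≈ 1.73 μB.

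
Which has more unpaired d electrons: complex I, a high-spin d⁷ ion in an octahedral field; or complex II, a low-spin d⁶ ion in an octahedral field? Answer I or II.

I

I: t2g^5 e_g^2 → 3 unpaired.
II: t₂g⁶ eg⁰ → 0 unpaired.
So I has more unpaired electrons.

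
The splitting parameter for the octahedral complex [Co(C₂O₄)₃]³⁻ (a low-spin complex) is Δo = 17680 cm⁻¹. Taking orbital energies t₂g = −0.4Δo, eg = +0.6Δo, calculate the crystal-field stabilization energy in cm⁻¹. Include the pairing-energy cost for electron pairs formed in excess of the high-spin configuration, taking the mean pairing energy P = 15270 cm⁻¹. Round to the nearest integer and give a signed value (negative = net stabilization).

-11892

Each C₂O₄²⁻ contributes -2; 3 × (-2) = -6. With overall charge -3, Co is in the +3 oxidation state.
Co sits in group 9; removing 3 electrons leaves Co³⁺ with 9 − 3 = 6 d electrons.
Configuration: t₂g⁶ eg⁰.
The orbital stabilization is -2.4Δo = -2.4 × 17680 = -42432 cm⁻¹.
High-spin d⁶ would be t₂g⁴ eg² with 1 pair; low-spin has 3, so 2 excess pairs cost +2P = +30540 cm⁻¹.
Overall CFSE = -42432 + 30540 = -11892 cm⁻¹.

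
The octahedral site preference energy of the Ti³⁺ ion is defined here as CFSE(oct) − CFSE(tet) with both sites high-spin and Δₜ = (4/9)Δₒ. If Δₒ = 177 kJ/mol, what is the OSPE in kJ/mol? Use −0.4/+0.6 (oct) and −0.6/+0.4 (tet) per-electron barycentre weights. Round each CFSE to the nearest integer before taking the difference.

Group 4 minus oxidation state +3 gives a d¹ configuration for Ti³⁺.
In an octahedral site d¹ (HS) is t₂g¹ eg⁰, giving CFSE(oct) = -0.4Δₒ = -71 kJ/mol.
Tetrahedral: e¹ t₂⁰, CFSE = 1(−0.6) + 0(+0.4) = -0.6Δₜ = -0.6 × (4/9) × 177 = -47 kJ/mol.
OSPE = CFSE(oct) − CFSE(tet) = -71 − (-47) = -24 kJ/mol.

-24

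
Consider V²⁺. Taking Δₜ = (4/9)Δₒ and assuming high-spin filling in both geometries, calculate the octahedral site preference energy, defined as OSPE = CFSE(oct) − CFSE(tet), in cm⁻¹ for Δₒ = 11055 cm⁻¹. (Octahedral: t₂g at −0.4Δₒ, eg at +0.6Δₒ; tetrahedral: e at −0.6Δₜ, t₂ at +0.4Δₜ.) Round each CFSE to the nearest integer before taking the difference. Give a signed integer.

-9335

V is in group 5, so V²⁺ is d³ (5 − 2 = 3).
In an octahedral site d³ (HS) is t2g^3 e_g^0, giving CFSE(oct) = -1.2Δₒ = -13266 cm⁻¹.
In a tetrahedral site the filling is e^2 t2^1: CFSE(tet) = -0.8Δₜ = -0.8 × (4/9)(11055) = -3931 cm⁻¹.
OSPE = -13266 − (-3931) = -9335 cm⁻¹.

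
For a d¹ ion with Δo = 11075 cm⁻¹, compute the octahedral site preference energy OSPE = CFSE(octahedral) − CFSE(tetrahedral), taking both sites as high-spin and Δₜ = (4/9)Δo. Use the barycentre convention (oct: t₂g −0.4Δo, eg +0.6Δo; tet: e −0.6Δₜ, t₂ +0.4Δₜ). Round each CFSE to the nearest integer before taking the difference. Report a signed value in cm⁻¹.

In an octahedral site d¹ (HS) is t2g^1 e_g^0, giving CFSE(oct) = -0.4Δo = -4430 cm⁻¹.
Tetrahedral: e^1 t2^0, CFSE = 1(−0.6) + 0(+0.4) = -0.6Δₜ = -0.6 × (4/9) × 11075 = -2953 cm⁻¹.
OSPE = CFSE(oct) − CFSE(tet) = -4430 − (-2953) = -1477 cm⁻¹.

-1477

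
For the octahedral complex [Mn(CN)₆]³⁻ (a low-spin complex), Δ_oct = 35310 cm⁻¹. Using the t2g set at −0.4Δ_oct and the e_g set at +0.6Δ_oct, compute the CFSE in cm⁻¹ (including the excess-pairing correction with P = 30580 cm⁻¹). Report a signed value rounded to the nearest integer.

Each CN⁻ contributes -1; 6 × (-1) = -6. With overall charge -3, Mn is in the +3 oxidation state.
Mn sits in group 7; removing 3 electrons leaves Mn³⁺ with 7 − 3 = 4 d electrons.
The d⁴ electrons fill as t2g^4 e_g^0.
CFSE(orbital) = 4×(-0.4Δ_oct) + 0×(0.6Δ_oct) = -1.6Δ_oct; with Δ_oct = 35310 cm⁻¹ that is -56496 cm⁻¹.
Relative to high-spin t2g^3 e_g^1 (0 paired), the low-spin configuration has 1 additional pair, contributing +1 × 30580 = +30580 cm⁻¹.
Combining: -56496 + 30580 = -25916 cm⁻¹.

-25916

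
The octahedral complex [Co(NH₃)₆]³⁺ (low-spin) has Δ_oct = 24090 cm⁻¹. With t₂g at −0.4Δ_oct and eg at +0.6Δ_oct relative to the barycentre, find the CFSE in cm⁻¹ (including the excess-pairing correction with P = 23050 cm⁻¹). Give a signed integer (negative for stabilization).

NH₃ is neutral, so the +3 overall charge sits on Co: oxidation state +3.
Co is in group 9, so Co³⁺ is d⁶ (9 − 3 = 6).
Configuration: t₂g⁶ eg⁰.
Orbital CFSE = 6(-0.4) + 0(0.6) = -2.4Δ_oct = -2.4 × 24090 = -57816 cm⁻¹.
Relative to high-spin t₂g⁴ eg² (1 paired), the low-spin configuration has 2 additional pairs, contributing +2 × 23050 = +46100 cm⁻¹.
Overall CFSE = -57816 + 46100 = -11716 cm⁻¹.

-11716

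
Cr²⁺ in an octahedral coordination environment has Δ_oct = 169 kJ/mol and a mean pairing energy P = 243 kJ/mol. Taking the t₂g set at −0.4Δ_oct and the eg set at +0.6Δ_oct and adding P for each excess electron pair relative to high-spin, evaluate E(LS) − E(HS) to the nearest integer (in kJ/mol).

74

Group 6 minus oxidation state +2 gives a d⁴ configuration for Cr²⁺.
In the high-spin limit (t₂g³ eg¹) the orbital term is -0.6Δ_oct = -101 kJ/mol, with no excess pairing.
Low-spin t₂g⁴ eg⁰ gives -1.6Δ_oct = -270 kJ/mol, but forming 1 extra pair costs 1P = 243 kJ/mol, so E(LS) = -270 + 243 = -27 kJ/mol.
The difference is -27 − (-101) = 74 kJ/mol, so high-spin lies lower.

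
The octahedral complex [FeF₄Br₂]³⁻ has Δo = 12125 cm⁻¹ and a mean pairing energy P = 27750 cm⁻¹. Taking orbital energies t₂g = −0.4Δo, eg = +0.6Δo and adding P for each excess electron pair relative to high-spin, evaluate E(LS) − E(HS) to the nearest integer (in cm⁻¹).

Ligand charges: 4×(-1) from F⁻ and 2×(-1) from Br⁻ sum to -6; with overall charge -3, Fe is +3.
Fe³⁺: group 8, so d-count = 8 − 3 = 5.
High-spin: t₂g³ eg², CFSE = 0.0Δo = 0 cm⁻¹.
For low-spin the configuration is t₂g⁵ eg⁰: orbital energy -2.0 × 12125 = -24250 cm⁻¹, and 2 additional pairs relative to high-spin add 55500 cm⁻¹, giving 31250 cm⁻¹.
The difference is 31250 − (0) = 31250 cm⁻¹, so high-spin lies lower.

31250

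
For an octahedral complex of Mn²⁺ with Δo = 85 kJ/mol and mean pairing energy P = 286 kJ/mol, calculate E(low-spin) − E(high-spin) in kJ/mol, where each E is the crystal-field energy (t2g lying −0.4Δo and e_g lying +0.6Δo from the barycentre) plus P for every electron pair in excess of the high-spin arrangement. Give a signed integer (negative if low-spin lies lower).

Mn²⁺: group 7, so d-count = 7 − 2 = 5.
High-spin d⁵ fills as t2g^3 e_g^2 with CFSE 3(−0.4) + 2(+0.6) = 0.0Δo = 0 kJ/mol.
For low-spin the configuration is t2g^5 e_g^0: orbital energy -2.0 × 85 = -170 kJ/mol, and 2 additional pairs relative to high-spin add 572 kJ/mol, giving 402 kJ/mol.
E(LS) − E(HS) = 402 − (0) = 402 kJ/mol.

402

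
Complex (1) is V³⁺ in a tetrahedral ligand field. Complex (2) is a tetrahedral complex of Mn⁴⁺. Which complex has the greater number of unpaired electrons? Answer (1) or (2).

(2)

(1): Group 5 minus oxidation state +3 gives a d² configuration for V³⁺; With tetrahedral geometry the complex is necessarily high-spin; e² t₂⁰ → 2 unpaired.
(2): Mn is in group 7, so Mn⁴⁺ is d³ (7 − 4 = 3); Tetrahedral splitting is small, so the complex is high-spin; e² t₂¹ → 3 unpaired.
So (2) has more unpaired electrons.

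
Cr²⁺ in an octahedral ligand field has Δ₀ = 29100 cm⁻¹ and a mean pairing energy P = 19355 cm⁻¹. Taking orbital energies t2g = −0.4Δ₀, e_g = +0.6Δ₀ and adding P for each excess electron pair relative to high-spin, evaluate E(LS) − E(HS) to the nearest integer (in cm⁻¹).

Group 6 minus oxidation state +2 gives a d⁴ configuration for Cr²⁺.
High-spin: t2g^3 e_g^1, CFSE = -0.6Δ₀ = -17460 cm⁻¹.
Low-spin t2g^4 e_g^0 gives -1.6Δ₀ = -46560 cm⁻¹, but forming 1 extra pair costs 1P = 19355 cm⁻¹, so E(LS) = -46560 + 19355 = -27205 cm⁻¹.
Thus E(LS) − E(HS) = -9745 cm⁻¹.

-9745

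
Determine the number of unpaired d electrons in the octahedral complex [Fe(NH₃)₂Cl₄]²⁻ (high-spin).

4

Ligand charges: 2×(+0) from NH₃ and 4×(-1) from Cl⁻ sum to -4; with overall charge -2, Fe is +2.
Fe sits in group 8; removing 2 electrons leaves Fe²⁺ with 8 − 2 = 6 d electrons.
Configuration: t2g^4 e_g^2, giving 4 unpaired electrons.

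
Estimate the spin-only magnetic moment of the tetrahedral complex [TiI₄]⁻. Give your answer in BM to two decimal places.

1.73 BM

Each I⁻ contributes -1; 4 × (-1) = -4. With overall charge -1, Ti is in the +3 oxidation state.
Ti sits in group 4; removing 3 electrons leaves Ti³⁺ with 4 − 3 = 1 d electrons.
Tetrahedral fields are weak (Δₜ ≈ 4/9 Δₒ), so electrons fill high-spin.
Configuration: e^1 t2^0 → 1 unpaired electron.
μ(spin-only) = √[1(1+2)] = √3 ≈ 1.73 BM.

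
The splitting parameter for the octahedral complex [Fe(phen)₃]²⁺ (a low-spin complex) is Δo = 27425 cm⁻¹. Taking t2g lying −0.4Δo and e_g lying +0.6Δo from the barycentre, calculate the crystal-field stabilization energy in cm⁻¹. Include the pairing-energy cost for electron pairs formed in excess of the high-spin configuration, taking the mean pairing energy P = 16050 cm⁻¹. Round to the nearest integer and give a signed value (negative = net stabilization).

phen is neutral, so the +2 overall charge sits on Fe: oxidation state +2.
Fe sits in group 8; removing 2 electrons leaves Fe²⁺ with 8 − 2 = 6 d electrons.
Electron filling gives t2g^6 e_g^0.
CFSE(orbital) = 6×(-0.4Δo) + 0×(0.6Δo) = -2.4Δo; with Δo = 27425 cm⁻¹ that is -65820 cm⁻¹.
Pairing penalty: 3 pairs vs 1 in the high-spin reference → 2 extra × P = 32100 cm⁻¹.
Combining: -65820 + 32100 = -33720 cm⁻¹.

-33720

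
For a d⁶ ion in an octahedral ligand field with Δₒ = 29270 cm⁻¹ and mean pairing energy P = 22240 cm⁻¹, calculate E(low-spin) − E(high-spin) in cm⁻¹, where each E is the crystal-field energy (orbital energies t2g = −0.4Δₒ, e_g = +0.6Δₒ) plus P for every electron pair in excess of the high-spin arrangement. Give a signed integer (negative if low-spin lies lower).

-14060

High-spin d⁶ fills as t2g^4 e_g^2 with CFSE 4(−0.4) + 2(+0.6) = -0.4Δₒ = -11708 cm⁻¹.
Low-spin: t2g^6 e_g^0, orbital CFSE = -2.4Δₒ = -70248 cm⁻¹; plus 2 excess pairs × P = +44480 cm⁻¹; total -25768 cm⁻¹.
Thus E(LS) − E(HS) = -14060 cm⁻¹.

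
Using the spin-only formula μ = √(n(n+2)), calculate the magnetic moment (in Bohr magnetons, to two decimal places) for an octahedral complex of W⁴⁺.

W sits in group 6; removing 4 electrons leaves W⁴⁺ with 6 − 4 = 2 d electrons.
For octahedral d² the high- and low-spin configurations coincide.
Configuration: t₂g² eg⁰ → 2 unpaired electrons.
μ(spin-only) = √[2(2+2)] = √8 ≈ 2.83 Bohr magnetons.

2.83 Bohr magnetons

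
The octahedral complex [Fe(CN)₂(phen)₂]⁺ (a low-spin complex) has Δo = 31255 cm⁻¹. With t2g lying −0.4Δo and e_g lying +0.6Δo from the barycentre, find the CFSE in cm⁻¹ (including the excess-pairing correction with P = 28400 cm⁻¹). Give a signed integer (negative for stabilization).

-5710

Ligand charges: 2×(-1) from CN⁻ and 2×(+0) from phen sum to -2; with overall charge +1, Fe is +3.
Fe³⁺: group 8, so d-count = 8 − 3 = 5.
Electron filling gives t2g^5 e_g^0.
The orbital stabilization is -2.0Δo = -2.0 × 31255 = -62510 cm⁻¹.
High-spin d⁵ would be t2g^3 e_g^2 with 0 pairs; low-spin has 2, so 2 excess pairs cost +2P = +56800 cm⁻¹.
Overall CFSE = -62510 + 56800 = -5710 cm⁻¹.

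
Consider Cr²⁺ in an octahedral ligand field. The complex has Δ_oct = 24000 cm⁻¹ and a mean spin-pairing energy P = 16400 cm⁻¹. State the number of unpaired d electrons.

2

Cr sits in group 6; removing 2 electrons leaves Cr²⁺ with 6 − 2 = 4 d electrons.
Here Δ_oct > P (24000 > 16400), so the low-spin state is favoured.
Filling d⁴ accordingly: t₂g⁴ eg⁰.
Unpaired electrons: 2.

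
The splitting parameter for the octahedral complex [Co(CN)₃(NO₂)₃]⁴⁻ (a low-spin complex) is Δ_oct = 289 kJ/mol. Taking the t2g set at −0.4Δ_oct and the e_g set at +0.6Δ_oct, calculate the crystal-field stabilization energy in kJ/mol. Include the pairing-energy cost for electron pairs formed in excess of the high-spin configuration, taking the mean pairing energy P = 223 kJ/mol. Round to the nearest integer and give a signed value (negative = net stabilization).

-297

Ligand charges: 3×(-1) from CN⁻ and 3×(-1) from NO₂⁻ sum to -6; with overall charge -4, Co is +2.
Group 9 minus oxidation state +2 gives a d⁷ configuration for Co²⁺.
Configuration: t2g^6 e_g^1.
CFSE(orbital) = 6×(-0.4Δ_oct) + 1×(0.6Δ_oct) = -1.8Δ_oct; with Δ_oct = 289 kJ/mol that is -520 kJ/mol.
Pairing penalty: 3 pairs vs 2 in the high-spin reference → 1 extra × P = 223 kJ/mol.
Combining: -520 + 223 = -297 kJ/mol.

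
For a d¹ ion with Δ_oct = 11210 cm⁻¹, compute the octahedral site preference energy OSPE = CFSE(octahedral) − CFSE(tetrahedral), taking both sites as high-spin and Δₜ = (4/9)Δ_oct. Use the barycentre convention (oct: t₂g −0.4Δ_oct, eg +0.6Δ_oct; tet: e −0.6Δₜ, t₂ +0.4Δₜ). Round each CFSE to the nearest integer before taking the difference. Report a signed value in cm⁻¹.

Octahedral high-spin t2g^1 e_g^0: CFSE = -0.4 × 11210 = -4484 cm⁻¹.
Tetrahedral e^1 t2^0 gives -0.6Δₜ = -0.6 × (4/9) × 11210 = -2989 cm⁻¹.
OSPE = CFSE(oct) − CFSE(tet) = -4484 − (-2989) = -1495 cm⁻¹.

-1495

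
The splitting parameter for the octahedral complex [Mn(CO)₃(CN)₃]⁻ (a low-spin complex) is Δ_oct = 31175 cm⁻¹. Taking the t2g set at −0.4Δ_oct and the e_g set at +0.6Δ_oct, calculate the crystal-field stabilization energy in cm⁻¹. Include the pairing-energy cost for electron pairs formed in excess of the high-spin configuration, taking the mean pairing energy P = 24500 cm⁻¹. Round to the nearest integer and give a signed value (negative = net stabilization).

-13350

Ligand charges: 3×(+0) from CO and 3×(-1) from CN⁻ sum to -3; with overall charge -1, Mn is +2.
Mn sits in group 7; removing 2 electrons leaves Mn²⁺ with 7 − 2 = 5 d electrons.
The d⁵ electrons fill as t2g^5 e_g^0.
Orbital CFSE = 5(-0.4) + 0(0.6) = -2.0Δ_oct = -2.0 × 31175 = -62350 cm⁻¹.
High-spin d⁵ would be t2g^3 e_g^2 with 0 pairs; low-spin has 2, so 2 excess pairs cost +2P = +49000 cm⁻¹.
Combining: -62350 + 49000 = -13350 cm⁻¹.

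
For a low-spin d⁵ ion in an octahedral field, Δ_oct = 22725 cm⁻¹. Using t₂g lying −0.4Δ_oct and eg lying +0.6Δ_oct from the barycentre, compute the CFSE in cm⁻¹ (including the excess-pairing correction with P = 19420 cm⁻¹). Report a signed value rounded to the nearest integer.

The d⁵ electrons fill as t₂g⁵ eg⁰.
CFSE(orbital) = 5×(-0.4Δ_oct) + 0×(0.6Δ_oct) = -2.0Δ_oct; with Δ_oct = 22725 cm⁻¹ that is -45450 cm⁻¹.
Pairing penalty: 2 pairs vs 0 in the high-spin reference → 2 extra × P = 38840 cm⁻¹.
Overall CFSE = -45450 + 38840 = -6610 cm⁻¹.

-6610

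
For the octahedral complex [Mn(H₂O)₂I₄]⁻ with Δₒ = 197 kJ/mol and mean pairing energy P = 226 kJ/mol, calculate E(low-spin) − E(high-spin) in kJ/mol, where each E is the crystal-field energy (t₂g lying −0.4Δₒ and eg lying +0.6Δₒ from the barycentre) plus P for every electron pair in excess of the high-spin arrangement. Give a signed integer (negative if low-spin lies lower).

Ligand charges: 2×(+0) from H₂O and 4×(-1) from I⁻ sum to -4; with overall charge -1, Mn is +3.
Mn is in group 7, so Mn³⁺ is d⁴ (7 − 3 = 4).
High-spin: t₂g³ eg¹, CFSE = -0.6Δₒ = -118 kJ/mol.
For low-spin the configuration is t₂g⁴ eg⁰: orbital energy -1.6 × 197 = -315 kJ/mol, and 1 additional pair relative to high-spin adds 226 kJ/mol, giving -89 kJ/mol.
E(LS) − E(HS) = -89 − (-118) = 29 kJ/mol.

29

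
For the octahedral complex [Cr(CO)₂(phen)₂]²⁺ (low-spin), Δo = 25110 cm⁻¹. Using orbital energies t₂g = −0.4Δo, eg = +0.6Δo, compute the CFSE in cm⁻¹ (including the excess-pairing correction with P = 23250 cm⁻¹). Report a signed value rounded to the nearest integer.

Ligand charges: 2×(+0) from CO and 2×(+0) from phen sum to +0; with overall charge +2, Cr is +2.
Cr sits in group 6; removing 2 electrons leaves Cr²⁺ with 6 − 2 = 4 d electrons.
Electron filling gives t₂g⁴ eg⁰.
CFSE(orbital) = 4×(-0.4Δo) + 0×(0.6Δo) = -1.6Δo; with Δo = 25110 cm⁻¹ that is -40176 cm⁻¹.
High-spin d⁴ would be t₂g³ eg¹ with 0 pairs; low-spin has 1, so 1 excess pair costs +1P = +23250 cm⁻¹.
Combining: -40176 + 23250 = -16926 cm⁻¹.

-16926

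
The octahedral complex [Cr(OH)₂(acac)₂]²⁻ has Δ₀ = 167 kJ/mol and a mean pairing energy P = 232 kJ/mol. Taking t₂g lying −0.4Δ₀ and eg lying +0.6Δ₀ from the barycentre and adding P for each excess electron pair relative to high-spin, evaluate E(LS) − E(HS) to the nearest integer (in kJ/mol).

Ligand charges: 2×(-1) from OH⁻ and 2×(-1) from acac⁻ sum to -4; with overall charge -2, Cr is +2.
Cr sits in group 6; removing 2 electrons leaves Cr²⁺ with 6 − 2 = 4 d electrons.
In the high-spin limit (t₂g³ eg¹) the orbital term is -0.6Δ₀ = -100 kJ/mol, with no excess pairing.
Low-spin t₂g⁴ eg⁰ gives -1.6Δ₀ = -267 kJ/mol, but forming 1 extra pair costs 1P = 232 kJ/mol, so E(LS) = -267 + 232 = -35 kJ/mol.
Thus E(LS) − E(HS) = 65 kJ/mol.

65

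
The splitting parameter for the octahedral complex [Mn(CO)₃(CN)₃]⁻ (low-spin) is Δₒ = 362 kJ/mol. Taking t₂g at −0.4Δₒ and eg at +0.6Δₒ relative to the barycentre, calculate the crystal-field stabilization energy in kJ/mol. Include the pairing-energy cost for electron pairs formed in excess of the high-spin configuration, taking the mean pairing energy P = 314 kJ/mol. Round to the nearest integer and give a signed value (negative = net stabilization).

-96

Ligand charges: 3×(+0) from CO and 3×(-1) from CN⁻ sum to -3; with overall charge -1, Mn is +2.
Group 7 minus oxidation state +2 gives a d⁵ configuration for Mn²⁺.
Electron filling gives t₂g⁵ eg⁰.
Orbital CFSE = 5(-0.4) + 0(0.6) = -2.0Δₒ = -2.0 × 362 = -724 kJ/mol.
Relative to high-spin t₂g³ eg² (0 paired), the low-spin configuration has 2 additional pairs, contributing +2 × 314 = +628 kJ/mol.
Overall CFSE = -724 + 628 = -96 kJ/mol.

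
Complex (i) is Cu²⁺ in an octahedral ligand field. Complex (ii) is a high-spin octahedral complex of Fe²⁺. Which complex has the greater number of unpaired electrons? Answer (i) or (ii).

(ii)

(i): Cu is in group 11, so Cu²⁺ is d⁹ (11 − 2 = 9); t2g^6 e_g^3 → 1 unpaired.
(ii): Group 8 minus oxidation state +2 gives a d⁶ configuration for Fe²⁺; t2g^4 e_g^2 → 4 unpaired.
So (ii) has more unpaired electrons.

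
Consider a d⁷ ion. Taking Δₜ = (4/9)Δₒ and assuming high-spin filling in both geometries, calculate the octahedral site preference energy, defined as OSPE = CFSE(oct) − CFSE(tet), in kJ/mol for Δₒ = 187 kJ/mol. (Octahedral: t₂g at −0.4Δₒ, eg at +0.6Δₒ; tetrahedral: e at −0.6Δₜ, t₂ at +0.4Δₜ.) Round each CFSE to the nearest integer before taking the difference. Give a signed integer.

-50

Octahedral (high-spin): t₂g⁵ eg², CFSE = 5(−0.4) + 2(+0.6) = -0.8Δₒ = -0.8 × 187 = -150 kJ/mol.
Tetrahedral e⁴ t₂³ gives -1.2Δₜ = -1.2 × (4/9) × 187 = -100 kJ/mol.
OSPE = CFSE(oct) − CFSE(tet) = -150 − (-100) = -50 kJ/mol.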